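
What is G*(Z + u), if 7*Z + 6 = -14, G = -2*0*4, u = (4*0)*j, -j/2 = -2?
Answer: 0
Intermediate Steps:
j = 4 (j = -2*(-2) = 4)
u = 0 (u = (4*0)*4 = 0*4 = 0)
G = 0 (G = 0*4 = 0)
Z = -20/7 (Z = -6/7 + (⅐)*(-14) = -6/7 - 2 = -20/7 ≈ -2.8571)
G*(Z + u) = 0*(-20/7 + 0) = 0*(-20/7) = 0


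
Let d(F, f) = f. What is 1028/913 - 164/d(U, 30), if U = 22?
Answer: -59446/13695 ≈ -4.3407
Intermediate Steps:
1028/913 - 164/d(U, 30) = 1028/913 - 164/30 = 1028*(1/913) - 164*1/30 = 1028/913 - 82/15 = -59446/13695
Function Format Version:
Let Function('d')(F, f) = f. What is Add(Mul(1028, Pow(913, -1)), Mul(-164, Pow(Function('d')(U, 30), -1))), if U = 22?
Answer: Rational(-59446, 13695) ≈ -4.3407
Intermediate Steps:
Add(Mul(1028, Pow(913, -1)), Mul(-164, Pow(Function('d')(U, 30), -1))) = Add(Mul(1028, Pow(913, -1)), Mul(-164, Pow(30, -1))) = Add(Mul(1028, Rational(1, 913)), Mul(-164, Rational(1, 30))) = Add(Rational(1028, 913), Rational(-82, 15)) = Rational(-59446, 13695)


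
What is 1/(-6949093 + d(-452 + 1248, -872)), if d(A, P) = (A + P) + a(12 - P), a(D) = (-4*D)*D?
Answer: -1/10074993 ≈ -9.9256e-8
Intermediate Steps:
a(D) = -4*D²
d(A, P) = A + P - 4*(12 - P)² (d(A, P) = (A + P) - 4*(12 - P)² = A + P - 4*(12 - P)²)
1/(-6949093 + d(-452 + 1248, -872)) = 1/(-6949093 + ((-452 + 1248) - 872 - 4*(-12 - 872)²)) = 1/(-6949093 + (796 - 872 - 4*(-884)²)) = 1/(-6949093 + (796 - 872 - 4*781456)) = 1/(-6949093 + (796 - 872 - 3125824)) = 1/(-6949093 - 3125900) = 1/(-10074993) = -1/10074993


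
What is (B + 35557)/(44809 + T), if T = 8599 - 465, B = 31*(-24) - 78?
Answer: 34735/52943 ≈ 0.65608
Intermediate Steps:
B = -822 (B = -744 - 78 = -822)
T = 8134
(B + 35557)/(44809 + T) = (-822 + 35557)/(44809 + 8134) = 34735/52943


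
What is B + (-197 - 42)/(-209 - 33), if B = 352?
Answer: 85423/242 ≈ 352.99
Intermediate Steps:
B + (-197 - 42)/(-209 - 33) = 352 + (-197 - 42)/(-209 - 33) = 352 - 239/(-242) = 352 - 239*(-1/242) = 352 + 239/242 = 85423/242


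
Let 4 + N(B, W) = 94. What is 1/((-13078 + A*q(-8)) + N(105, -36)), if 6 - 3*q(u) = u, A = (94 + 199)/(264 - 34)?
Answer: -345/4478809 ≈ -7.7029e-5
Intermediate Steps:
N(B, W) = 90 (N(B, W) = -4 + 94 = 90)
A = 293/230 ≈ 1.2739
q(u) = 2 - u/3
1/((-13078 + A*q(-8)) + N(105, -36)) = 1/((-13078 + 293*(2 - 1/3*(-8))/230) + 90) = 1/((-13078 + 293*(2 + 8/3)/230) + 90) = 1/((-13078 + (293/230)*(14/3)) + 90) = 1/((-13078 + 2051/345) + 90) = 1/(-4509859/345 + 90) = 1/(-4478809/345) = -345/4478809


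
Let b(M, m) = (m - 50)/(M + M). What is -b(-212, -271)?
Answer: -321/424 ≈ -0.75708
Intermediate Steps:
b(M, m) = (-50 + m)/(2*M) (b(M, m) = (-50 + m)/((2*M)) = (-50 + m)*(1/(2*M)) = (-50 + m)/(2*M))
-b(-212, -271) = -(-50 - 271)/(2*(-212)) = -(-1)*(-321)/(2*212) = -1*321/424 = -321/424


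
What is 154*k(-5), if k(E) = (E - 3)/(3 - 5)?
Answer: 616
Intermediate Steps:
k(E) = 3/2 - E/2 (k(E) = (-3 + E)/(-2) = (-3 + E)*(-1/2) = 3/2 - E/2)
154*k(-5) = 154*(3/2 - 1/2*(-5)) = 154*(3/2 + 5/2) = 154*4 = 616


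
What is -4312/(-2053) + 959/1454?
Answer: 8238475/2985062 ≈ 2.7599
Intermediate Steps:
-4312/(-2053) + 959/1454 = -4312*(-1/2053) + 959*(1/1454) = 4312/2053 + 959/1454 = 8238475/2985062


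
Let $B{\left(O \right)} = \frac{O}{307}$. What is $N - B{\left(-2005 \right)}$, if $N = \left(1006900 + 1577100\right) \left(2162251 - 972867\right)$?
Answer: $\frac{943524054594005}{307} \approx 3.0734 \cdot 10^{12}$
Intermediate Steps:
$N = 3073368256000$ ($N = 2584000 \cdot 1189384 = 3073368256000$)
$B{\left(O \right)} = \frac{O}{307}$ ($B{\left(O \right)} = O \frac{1}{307} = \frac{O}{307}$)
$N - B{\left(-2005 \right)} = 3073368256000 - \frac{1}{307} \left(-2005\right) = 3073368256000 - - \frac{2005}{307} = 3073368256000 + \frac{2005}{307} = \frac{943524054594005}{307}$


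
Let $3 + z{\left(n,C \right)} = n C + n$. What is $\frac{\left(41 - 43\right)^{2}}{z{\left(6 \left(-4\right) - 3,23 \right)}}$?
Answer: $- \frac{4}{651} \approx -0.0061444$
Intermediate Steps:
$z{\left(n,C \right)} = -3 + n + C n$ ($z{\left(n,C \right)} = -3 + \left(n C + n\right) = -3 + \left(C n + n\right) = -3 + \left(n + C n\right) = -3 + n + C n$)
$\frac{\left(41 - 43\right)^{2}}{z{\left(6 \left(-4\right) - 3,23 \right)}} = \frac{\left(41 - 43\right)^{2}}{-3 + \left(6 \left(-4\right) - 3\right) + 23 \left(6 \left(-4\right) - 3\right)} = \frac{\left(-2\right)^{2}}{-3 - 27 + 23 \left(-24 - 3\right)} = \frac{4}{-3 - 27 + 23 \left(-27\right)} = \frac{4}{-3 - 27 - 621} = \frac{4}{-651} = 4 \left(- \frac{1}{651}\right) = - \frac{4}{651}$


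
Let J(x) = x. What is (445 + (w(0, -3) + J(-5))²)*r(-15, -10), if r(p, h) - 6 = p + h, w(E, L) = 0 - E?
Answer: -8930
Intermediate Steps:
w(E, L) = -E
r(p, h) = 6 + h + p (r(p, h) = 6 + (p + h) = 6 + (h + p) = 6 + h + p)
(445 + (w(0, -3) + J(-5))²)*r(-15, -10) = (445 + (-1*0 - 5)²)*(6 - 10 - 15) = (445 + (0 - 5)²)*(-19) = (445 + (-5)²)*(-19) = (445 + 25)*(-19) = 470*(-19) = -8930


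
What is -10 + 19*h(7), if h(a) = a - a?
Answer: -10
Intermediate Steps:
h(a) = 0
-10 + 19*h(7) = -10 + 19*0 = -10 + 0 = -10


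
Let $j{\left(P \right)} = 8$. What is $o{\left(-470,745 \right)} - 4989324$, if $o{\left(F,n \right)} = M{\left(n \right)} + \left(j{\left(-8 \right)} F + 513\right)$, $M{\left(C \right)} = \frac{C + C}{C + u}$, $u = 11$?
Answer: $- \frac{1887191093}{378} \approx -4.9926 \cdot 10^{6}$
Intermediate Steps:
$M{\left(C \right)} = \frac{2 C}{11 + C}$ ($M{\left(C \right)} = \frac{C + C}{C + 11} = \frac{2 C}{11 + C}$)
$o{\left(F,n \right)} = 513 + 8 F + \frac{2 n}{11 + n}$ ($o{\left(F,n \right)} = \frac{2 n}{11 + n} + \left(8 F + 513\right) = \frac{2 n}{11 + n} + \left(513 + 8 F\right) = 513 + 8 F + \frac{2 n}{11 + n}$)
$o{\left(-470,745 \right)} - 4989324 = \frac{2 \cdot 745 + \left(11 + 745\right) \left(513 + 8 \left(-470\right)\right)}{11 + 745} - 4989324 = \frac{1490 + 756 \left(513 - 3760\right)}{756} - 4989324 = \frac{1490 + 756 \left(-3247\right)}{756} - 4989324 = \frac{1490 - 2454732}{756} - 4989324 = \frac{1}{756} \left(-2453242\right) - 4989324 = - \frac{1226621}{378} - 4989324 = - \frac{1887191093}{378}$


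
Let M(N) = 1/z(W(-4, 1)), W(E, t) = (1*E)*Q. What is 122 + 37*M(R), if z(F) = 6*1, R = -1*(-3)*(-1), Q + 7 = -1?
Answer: 769/6 ≈ 128.17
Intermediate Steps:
Q = -8 (Q = -7 - 1 = -8)
R = -3 (R = 3*(-1) = -3)
W(E, t) = -8*E (W(E, t) = (1*E)*(-8) = E*(-8) = -8*E)
z(F) = 6
M(N) = ⅙ (M(N) = 1/6 = ⅙)
122 + 37*M(R) = 122 + 37*(⅙) = 122 + 37/6 = 769/6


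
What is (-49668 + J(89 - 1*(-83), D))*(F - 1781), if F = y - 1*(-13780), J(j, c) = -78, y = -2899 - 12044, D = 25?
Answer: 146452224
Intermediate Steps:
y = -14943
F = -1163 (F = -14943 - 1*(-13780) = -14943 + 13780 = -1163)
(-49668 + J(89 - 1*(-83), D))*(F - 1781) = (-49668 - 78)*(-1163 - 1781) = -49746*(-2944) = 146452224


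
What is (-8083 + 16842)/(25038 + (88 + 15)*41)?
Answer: 8759/29261 ≈ 0.29934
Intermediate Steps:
(-8083 + 16842)/(25038 + (88 + 15)*41) = 8759/(25038 + 103*41) = 8759/(25038 + 4223) = 8759/29261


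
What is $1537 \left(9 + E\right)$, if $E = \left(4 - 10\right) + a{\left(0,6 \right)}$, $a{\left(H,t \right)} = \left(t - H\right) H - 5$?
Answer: $-3074$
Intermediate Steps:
$a{\left(H,t \right)} = -5 + H \left(t - H\right)$ ($a{\left(H,t \right)} = H \left(t - H\right) - 5 = -5 + H \left(t - H\right)$)
$E = -11$ ($E = \left(4 - 10\right) - 5 = -6 - 5 = -11$)
$1537 \left(9 + E\right) = 1537 \left(9 - 11\right) = 1537 \left(-2\right) = -3074$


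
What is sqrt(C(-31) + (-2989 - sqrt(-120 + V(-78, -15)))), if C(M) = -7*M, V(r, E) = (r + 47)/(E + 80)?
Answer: sqrt(-11711700 - 65*I*sqrt(509015))/65 ≈ 0.10424 - 52.65*I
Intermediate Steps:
V(r, E) = (47 + r)/(80 + E)
sqrt(C(-31) + (-2989 - sqrt(-120 + V(-78, -15)))) = sqrt(-7*(-31) + (-2989 - sqrt(-120 + (47 - 78)/(80 - 15)))) = sqrt(217 + (-2989 - sqrt(-120 - 31/65))) = sqrt(217 + (-2989 - sqrt(-7831/65))) = sqrt(217 + (-2989 - I*sqrt(509015)/65)) = sqrt(-2772 - I*sqrt(509015)/65)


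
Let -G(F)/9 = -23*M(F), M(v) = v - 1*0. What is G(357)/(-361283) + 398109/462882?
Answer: 36541165643/55743799202 ≈ 0.65552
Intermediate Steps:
M(v) = v (M(v) = v + 0 = v)
G(F) = 207*F (G(F) = -(-207)*F = 207*F)
G(357)/(-361283) + 398109/462882 = (207*357)/(-361283) + 398109/462882 = 73899*(-1/361283) + 398109*(1/462882) = -73899/361283 + 132703/154294 = 36541165643/55743799202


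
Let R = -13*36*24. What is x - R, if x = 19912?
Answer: 31144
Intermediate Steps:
R = -11232 (R = -468*24 = -11232)
x - R = 19912 - 1*(-11232) = 19912 + 11232 = 31144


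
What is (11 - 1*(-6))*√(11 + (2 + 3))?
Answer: 68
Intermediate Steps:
(11 - 1*(-6))*√(11 + (2 + 3)) = (11 + 6)*√(11 + 5) = 17*√16 = 17*4 = 68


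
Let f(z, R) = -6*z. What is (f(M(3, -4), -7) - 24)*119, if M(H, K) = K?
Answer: 0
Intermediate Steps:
(f(M(3, -4), -7) - 24)*119 = (-6*(-4) - 24)*119 = (24 - 24)*119 = 0*119 = 0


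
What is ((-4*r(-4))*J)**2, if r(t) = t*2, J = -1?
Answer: 1024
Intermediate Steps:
r(t) = 2*t
((-4*r(-4))*J)**2 = (-8*(-4)*(-1))**2 = (-4*(-8)*(-1))**2 = (32*(-1))**2 = (-32)**2 = 1024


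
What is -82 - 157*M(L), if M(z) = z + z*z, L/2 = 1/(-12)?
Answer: -2167/36 ≈ -60.194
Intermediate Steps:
L = -⅙ (L = 2/(-12) = 2*(-1/12) = -⅙ ≈ -0.16667)
M(z) = z + z²
-82 - 157*M(L) = -82 - (-157)*(1 - ⅙)/6 = -82 - (-157)*5/(6*6) = -82 - 157*(-5/36) = -82 + 785/36 = -2167/36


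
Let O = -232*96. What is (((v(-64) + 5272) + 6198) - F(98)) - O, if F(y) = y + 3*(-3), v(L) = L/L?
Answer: 33654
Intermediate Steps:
v(L) = 1
O = -22272
F(y) = -9 + y (F(y) = y - 9 = -9 + y)
(((v(-64) + 5272) + 6198) - F(98)) - O = (((1 + 5272) + 6198) - (-9 + 98)) - 1*(-22272) = ((5273 + 6198) - 1*89) + 22272 = (11471 - 89) + 22272 = 11382 + 22272 = 33654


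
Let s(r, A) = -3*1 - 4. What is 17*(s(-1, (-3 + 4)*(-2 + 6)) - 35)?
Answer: -714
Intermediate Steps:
s(r, A) = -7 (s(r, A) = -3 - 4 = -7)
17*(s(-1, (-3 + 4)*(-2 + 6)) - 35) = 17*(-7 - 35) = 17*(-42) = -714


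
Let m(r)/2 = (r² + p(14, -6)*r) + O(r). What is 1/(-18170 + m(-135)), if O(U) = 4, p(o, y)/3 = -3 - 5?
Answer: 1/24768 ≈ 4.0375e-5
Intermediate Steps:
p(o, y) = -24 (p(o, y) = 3*(-3 - 5) = 3*(-8) = -24)
m(r) = 8 - 48*r + 2*r² (m(r) = 2*((r² - 24*r) + 4) = 2*(4 + r² - 24*r) = 8 - 48*r + 2*r²)
1/(-18170 + m(-135)) = 1/(-18170 + (8 - 48*(-135) + 2*(-135)²)) = 1/(-18170 + (8 + 6480 + 2*18225)) = 1/(-18170 + (8 + 6480 + 36450)) = 1/(-18170 + 42938) = 1/24768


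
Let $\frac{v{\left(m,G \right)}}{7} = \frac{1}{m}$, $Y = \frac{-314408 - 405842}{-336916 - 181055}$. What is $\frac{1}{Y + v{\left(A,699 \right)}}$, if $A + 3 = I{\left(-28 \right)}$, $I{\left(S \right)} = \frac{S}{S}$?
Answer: $- \frac{1035942}{2185297} \approx -0.47405$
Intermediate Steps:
$I{\left(S \right)} = 1$
$A = -2$ ($A = -3 + 1 = -2$)
$Y = \frac{720250}{517971}$ ($Y = - \frac{720250}{-517971} = \left(-720250\right) \left(- \frac{1}{517971}\right) = \frac{720250}{517971} \approx 1.3905$)
$v{\left(m,G \right)} = \frac{7}{m}$
$\frac{1}{Y + v{\left(A,699 \right)}} = \frac{1}{\frac{720250}{517971} + \frac{7}{-2}} = \frac{1}{\frac{720250}{517971} + 7 \left(- \frac{1}{2}\right)} = \frac{1}{\frac{720250}{517971} - \frac{7}{2}} = \frac{1}{- \frac{2185297}{1035942}} = - \frac{1035942}{2185297}$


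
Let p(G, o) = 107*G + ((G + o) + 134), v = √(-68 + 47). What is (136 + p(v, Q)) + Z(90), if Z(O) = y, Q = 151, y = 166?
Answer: 587 + 108*I*√21 ≈ 587.0 + 494.92*I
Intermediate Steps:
v = I*√21 (v = √(-21) = I*√21 ≈ 4.5826*I)
Z(O) = 166
p(G, o) = 134 + o + 108*G (p(G, o) = 107*G + (134 + G + o) = 134 + o + 108*G)
(136 + p(v, Q)) + Z(90) = (136 + (134 + 151 + 108*(I*√21))) + 166 = (136 + (134 + 151 + 108*I*√21)) + 166 = (136 + (285 + 108*I*√21)) + 166 = (421 + 108*I*√21) + 166 = 587 + 108*I*√21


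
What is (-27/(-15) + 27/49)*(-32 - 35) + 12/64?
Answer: -616737/3920 ≈ -157.33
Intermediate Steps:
(-27/(-15) + 27/49)*(-32 - 35) + 12/64 = (-27*(-1/15) + 27*(1/49))*(-67) + 12*(1/64) = (9/5 + 27/49)*(-67) + 3/16 = (576/245)*(-67) + 3/16 = -38592/245 + 3/16 = -616737/3920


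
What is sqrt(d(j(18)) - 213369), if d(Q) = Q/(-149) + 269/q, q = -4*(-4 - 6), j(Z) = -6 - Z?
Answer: I*sqrt(1894740916510)/2980 ≈ 461.91*I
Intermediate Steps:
q = 40 (q = -4*(-10) = 40)
d(Q) = 269/40 - Q/149 (d(Q) = Q/(-149) + 269/40 = Q*(-1/149) + 269*(1/40) = -Q/149 + 269/40 = 269/40 - Q/149)
sqrt(d(j(18)) - 213369) = sqrt((269/40 - (-6 - 1*18)/149) - 213369) = sqrt((269/40 - (-6 - 18)/149) - 213369) = sqrt((269/40 - 1/149*(-24)) - 213369) = sqrt((269/40 + 24/149) - 213369) = sqrt(41041/5960 - 213369) = sqrt(-1271638199/5960) = I*sqrt(1894740916510)/2980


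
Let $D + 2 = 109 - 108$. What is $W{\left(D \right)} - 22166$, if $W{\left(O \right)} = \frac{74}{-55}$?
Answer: $- \frac{1219204}{55} \approx -22167.0$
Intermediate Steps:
$D = -1$ ($D = -2 + \left(109 - 108\right) = -2 + 1 = -1$)
$W{\left(O \right)} = - \frac{74}{55}$ ($W{\left(O \right)} = 74 \left(- \frac{1}{55}\right) = - \frac{74}{55}$)
$W{\left(D \right)} - 22166 = - \frac{74}{55} - 22166 = - \frac{1219204}{55}$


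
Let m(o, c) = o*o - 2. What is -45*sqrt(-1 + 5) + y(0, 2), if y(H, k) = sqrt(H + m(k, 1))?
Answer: -90 + sqrt(2) ≈ -88.586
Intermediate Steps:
m(o, c) = -2 + o**2 (m(o, c) = o**2 - 2 = -2 + o**2)
y(H, k) = sqrt(-2 + H + k**2) (y(H, k) = sqrt(H + (-2 + k**2)) = sqrt(-2 + H + k**2))
-45*sqrt(-1 + 5) + y(0, 2) = -45*sqrt(-1 + 5) + sqrt(-2 + 0 + 2**2) = -45*sqrt(4) + sqrt(-2 + 0 + 4) = -45*2 + sqrt(2) = -90 + sqrt(2)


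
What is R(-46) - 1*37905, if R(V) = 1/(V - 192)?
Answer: -9021391/238 ≈ -37905.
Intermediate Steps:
R(V) = 1/(-192 + V)
R(-46) - 1*37905 = 1/(-192 - 46) - 1*37905 = 1/(-238) - 37905 = -1/238 - 37905 = -9021391/238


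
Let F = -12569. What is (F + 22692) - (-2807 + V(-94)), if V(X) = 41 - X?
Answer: 12795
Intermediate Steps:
(F + 22692) - (-2807 + V(-94)) = (-12569 + 22692) - (-2807 + (41 - 1*(-94))) = 10123 - (-2807 + (41 + 94)) = 10123 - (-2807 + 135) = 10123 - 1*(-2672) = 10123 + 2672 = 12795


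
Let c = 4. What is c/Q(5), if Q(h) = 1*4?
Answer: 1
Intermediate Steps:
Q(h) = 4
c/Q(5) = 4/4 = 4*(1/4) = 1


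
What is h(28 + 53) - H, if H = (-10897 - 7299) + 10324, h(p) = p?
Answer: 7953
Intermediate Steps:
H = -7872 (H = -18196 + 10324 = -7872)
h(28 + 53) - H = (28 + 53) - 1*(-7872) = 81 + 7872 = 7953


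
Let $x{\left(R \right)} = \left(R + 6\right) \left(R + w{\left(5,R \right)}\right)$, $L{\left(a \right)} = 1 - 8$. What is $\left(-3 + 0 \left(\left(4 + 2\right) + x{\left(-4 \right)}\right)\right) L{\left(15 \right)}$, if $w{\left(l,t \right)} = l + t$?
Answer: $21$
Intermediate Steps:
$L{\left(a \right)} = -7$ ($L{\left(a \right)} = 1 - 8 = -7$)
$x{\left(R \right)} = \left(5 + 2 R\right) \left(6 + R\right)$ ($x{\left(R \right)} = \left(R + 6\right) \left(R + \left(5 + R\right)\right) = \left(6 + R\right) \left(5 + 2 R\right) = \left(5 + 2 R\right) \left(6 + R\right)$)
$\left(-3 + 0 \left(\left(4 + 2\right) + x{\left(-4 \right)}\right)\right) L{\left(15 \right)} = \left(-3 + 0 \left(\left(4 + 2\right) + \left(30 + 2 \left(-4\right)^{2} + 17 \left(-4\right)\right)\right)\right) \left(-7\right) = \left(-3 + 0 \left(6 + \left(30 + 2 \cdot 16 - 68\right)\right)\right) \left(-7\right) = \left(-3 + 0 \left(6 + \left(30 + 32 - 68\right)\right)\right) \left(-7\right) = \left(-3 + 0 \left(6 - 6\right)\right) \left(-7\right) = \left(-3 + 0 \cdot 0\right) \left(-7\right) = \left(-3 + 0\right) \left(-7\right) = \left(-3\right) \left(-7\right) = 21$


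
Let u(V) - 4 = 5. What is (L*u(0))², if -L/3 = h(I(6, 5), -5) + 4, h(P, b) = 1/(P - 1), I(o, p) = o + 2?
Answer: 613089/49 ≈ 12512.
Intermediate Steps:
I(o, p) = 2 + o
u(V) = 9 (u(V) = 4 + 5 = 9)
h(P, b) = 1/(-1 + P)
L = -87/7 (L = -3*(1/(-1 + (2 + 6)) + 4) = -3*(1/(-1 + 8) + 4) = -3*(1/7 + 4) = -3*(⅐ + 4) = -3*29/7 = -87/7 ≈ -12.429)
(L*u(0))² = (-87/7*9)² = (-783/7)² = 613089/49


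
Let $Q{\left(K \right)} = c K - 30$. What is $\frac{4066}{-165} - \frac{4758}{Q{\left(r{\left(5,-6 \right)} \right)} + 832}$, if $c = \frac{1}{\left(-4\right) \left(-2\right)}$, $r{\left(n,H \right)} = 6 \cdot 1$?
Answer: $- \frac{1245862}{40755} \approx -30.57$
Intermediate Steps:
$r{\left(n,H \right)} = 6$
$c = \frac{1}{8} \approx 0.125$
$Q{\left(K \right)} = -30 + \frac{K}{8}$ ($Q{\left(K \right)} = \frac{K}{8} - 30 = -30 + \frac{K}{8}$)
$\frac{4066}{-165} - \frac{4758}{Q{\left(r{\left(5,-6 \right)} \right)} + 832} = \frac{4066}{-165} - \frac{4758}{\left(-30 + \frac{1}{8} \cdot 6\right) + 832} = 4066 \left(- \frac{1}{165}\right) - \frac{4758}{\left(-30 + \frac{3}{4}\right) + 832} = - \frac{4066}{165} - \frac{4758}{- \frac{117}{4} + 832} = - \frac{4066}{165} - \frac{4758}{\frac{3211}{4}} = - \frac{4066}{165} - \frac{1464}{247} = - \frac{1245862}{40755}$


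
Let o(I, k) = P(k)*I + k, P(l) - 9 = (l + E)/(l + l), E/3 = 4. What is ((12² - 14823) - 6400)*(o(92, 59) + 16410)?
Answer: -21580448331/59 ≈ -3.6577e+8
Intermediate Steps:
E = 12 (E = 3*4 = 12)
P(l) = 9 + (12 + l)/(2*l) (P(l) = 9 + (l + 12)/(l + l) = 9 + (12 + l)/((2*l)) = 9 + (12 + l)*(1/(2*l)) = 9 + (12 + l)/(2*l))
o(I, k) = k + I*(19/2 + 6/k) (o(I, k) = (19/2 + 6/k)*I + k = I*(19/2 + 6/k) + k = k + I*(19/2 + 6/k))
((12² - 14823) - 6400)*(o(92, 59) + 16410) = ((12² - 14823) - 6400)*((59 + (19/2)*92 + 6*92/59) + 16410) = ((144 - 14823) - 6400)*((59 + 874 + 6*92*(1/59)) + 16410) = (-14679 - 6400)*((59 + 874 + 552/59) + 16410) = -21079*(55599/59 + 16410) = -21079*1023789/59 = -21580448331/59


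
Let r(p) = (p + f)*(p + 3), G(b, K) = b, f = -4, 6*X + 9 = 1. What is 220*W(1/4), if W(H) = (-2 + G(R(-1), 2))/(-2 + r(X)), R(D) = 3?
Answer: -990/49 ≈ -20.204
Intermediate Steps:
X = -4/3 (X = -3/2 + (1/6)*1 = -3/2 + 1/6 = -4/3 ≈ -1.3333)
r(p) = (-4 + p)*(3 + p) (r(p) = (p - 4)*(p + 3) = (-4 + p)*(3 + p))
W(H) = -9/98 (W(H) = (-2 + 3)/(-2 + (-12 + (-4/3)**2 - 1*(-4/3))) = 1/(-2 + (-12 + 16/9 + 4/3)) = 1/(-2 - 80/9) = 1/(-98/9) = 1*(-9/98) = -9/98)
220*W(1/4) = 220*(-9/98) = -990/49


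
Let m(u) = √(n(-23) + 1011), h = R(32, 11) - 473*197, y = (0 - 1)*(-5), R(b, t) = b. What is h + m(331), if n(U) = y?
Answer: -93149 + 2*√254 ≈ -93117.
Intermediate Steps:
y = 5 (y = -1*(-5) = 5)
n(U) = 5
h = -93149 (h = 32 - 473*197 = 32 - 93181 = -93149)
m(u) = 2*√254 (m(u) = √(5 + 1011) = √1016 = 2*√254)
h + m(331) = -93149 + 2*√254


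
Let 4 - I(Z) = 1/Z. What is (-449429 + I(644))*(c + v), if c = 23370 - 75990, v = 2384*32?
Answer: -1712555540817/161 ≈ -1.0637e+10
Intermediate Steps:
I(Z) = 4 - 1/Z
v = 76288
c = -52620
(-449429 + I(644))*(c + v) = (-449429 + (4 - 1/644))*(-52620 + 76288) = (-449429 + (4 - 1*1/644))*23668 = (-449429 + (4 - 1/644))*23668 = (-449429 + 2575/644)*23668 = -289429701/644*23668 = -1712555540817/161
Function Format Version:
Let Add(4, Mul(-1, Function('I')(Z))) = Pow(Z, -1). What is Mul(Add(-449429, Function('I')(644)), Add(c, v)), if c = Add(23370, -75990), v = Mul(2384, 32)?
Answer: Rational(-1712555540817, 161) ≈ -1.0637e+10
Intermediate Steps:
Function('I')(Z) = Add(4, Mul(-1, Pow(Z, -1)))
v = 76288
c = -52620
Mul(Add(-449429, Function('I')(644)), Add(c, v)) = Mul(Add(-449429, Add(4, Mul(-1, Pow(644, -1)))), Add(-52620, 76288)) = Mul(Add(-449429, Add(4, Mul(-1, Rational(1, 644)))), 23668) = Mul(Add(-449429, Add(4, Rational(-1, 644))), 23668) = Mul(Add(-449429, Rational(2575, 644)), 23668) = Mul(Rational(-289429701, 644), 23668) = Rational(-1712555540817, 161)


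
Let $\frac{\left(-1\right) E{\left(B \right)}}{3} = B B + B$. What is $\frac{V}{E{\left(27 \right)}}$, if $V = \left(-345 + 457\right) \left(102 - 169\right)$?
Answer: $\frac{268}{81} \approx 3.3086$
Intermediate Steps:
$V = -7504$ ($V = 112 \left(-67\right) = -7504$)
$E{\left(B \right)} = - 3 B - 3 B^{2}$ ($E{\left(B \right)} = - 3 \left(B B + B\right) = - 3 \left(B^{2} + B\right) = - 3 \left(B + B^{2}\right) = - 3 B - 3 B^{2}$)
$\frac{V}{E{\left(27 \right)}} = - \frac{7504}{\left(-3\right) 27 \left(1 + 27\right)} = - \frac{7504}{\left(-3\right) 27 \cdot 28} = - \frac{7504}{-2268} = \left(-7504\right) \left(- \frac{1}{2268}\right) = \frac{268}{81}$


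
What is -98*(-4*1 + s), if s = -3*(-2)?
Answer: -196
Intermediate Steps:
s = 6
-98*(-4*1 + s) = -98*(-4*1 + 6) = -98*(-4 + 6) = -98*2 = -196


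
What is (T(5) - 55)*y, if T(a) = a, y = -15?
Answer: 750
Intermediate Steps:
(T(5) - 55)*y = (5 - 55)*(-15) = -50*(-15) = 750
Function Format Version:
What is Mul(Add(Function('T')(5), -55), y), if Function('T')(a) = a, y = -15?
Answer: 750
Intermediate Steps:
Mul(Add(Function('T')(5), -55), y) = Mul(Add(5, -55), -15) = Mul(-50, -15) = 750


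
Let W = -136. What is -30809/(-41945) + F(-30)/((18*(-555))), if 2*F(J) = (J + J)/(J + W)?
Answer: 1703017957/2318635710 ≈ 0.73449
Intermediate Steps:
F(J) = J/(-136 + J) (F(J) = ((J + J)/(J - 136))/2 = ((2*J)/(-136 + J))/2 = (2*J/(-136 + J))/2 = J/(-136 + J))
-30809/(-41945) + F(-30)/((18*(-555))) = -30809/(-41945) + (-30/(-136 - 30))/((18*(-555))) = -30809*(-1/41945) - 30/(-166)/(-9990) = 30809/41945 - 30*(-1/166)*(-1/9990) = 30809/41945 + (15/83)*(-1/9990) = 30809/41945 - 1/55278 = 1703017957/2318635710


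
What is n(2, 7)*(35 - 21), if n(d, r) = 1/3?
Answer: 14/3 ≈ 4.6667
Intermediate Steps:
n(d, r) = 1/3
n(2, 7)*(35 - 21) = (35 - 21)/3 = (1/3)*14 = 14/3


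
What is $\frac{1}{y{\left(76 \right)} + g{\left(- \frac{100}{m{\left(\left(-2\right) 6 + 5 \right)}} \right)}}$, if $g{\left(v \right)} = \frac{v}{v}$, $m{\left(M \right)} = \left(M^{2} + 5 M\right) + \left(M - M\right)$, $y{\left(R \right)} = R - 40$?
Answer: $\frac{1}{37} \approx 0.027027$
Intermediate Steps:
$y{\left(R \right)} = -40 + R$ ($y{\left(R \right)} = R - 40 = -40 + R$)
$m{\left(M \right)} = M^{2} + 5 M$ ($m{\left(M \right)} = \left(M^{2} + 5 M\right) + 0 = M^{2} + 5 M$)
$g{\left(v \right)} = 1$
$\frac{1}{y{\left(76 \right)} + g{\left(- \frac{100}{m{\left(\left(-2\right) 6 + 5 \right)}} \right)}} = \frac{1}{\left(-40 + 76\right) + 1} = \frac{1}{36 + 1} = \frac{1}{37}$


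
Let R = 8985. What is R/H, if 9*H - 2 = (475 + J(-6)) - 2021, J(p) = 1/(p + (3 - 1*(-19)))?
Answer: -1293840/24703 ≈ -52.376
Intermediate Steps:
J(p) = 1/(22 + p) (J(p) = 1/(p + (3 + 19)) = 1/(p + 22) = 1/(22 + p))
H = -24703/144 (H = 2/9 + ((475 + 1/(22 - 6)) - 2021)/9 = 2/9 + ((475 + 1/16) - 2021)/9 = 2/9 + (7601/16 - 2021)/9 = 2/9 + (⅑)*(-24735/16) = 2/9 - 8245/48 = -24703/144 ≈ -171.55)
R/H = 8985/(-24703/144) = 8985*(-144/24703) = -1293840/24703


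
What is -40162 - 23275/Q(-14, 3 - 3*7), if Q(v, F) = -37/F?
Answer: -1904944/37 ≈ -51485.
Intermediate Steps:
-40162 - 23275/Q(-14, 3 - 3*7) = -40162 - 23275/((-37/(3 - 3*7))) = -40162 - 23275/((-37/(3 - 21))) = -40162 - 23275/((-37/(-18))) = -40162 - 23275/((-37*(-1/18))) = -40162 - 23275/37/18 = -40162 - 23275*18/37 = -40162 - 418950/37 = -1904944/37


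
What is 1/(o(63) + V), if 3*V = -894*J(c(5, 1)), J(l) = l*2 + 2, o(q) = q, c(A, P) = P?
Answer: -1/1129 ≈ -0.00088574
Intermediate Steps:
J(l) = 2 + 2*l (J(l) = 2*l + 2 = 2 + 2*l)
V = -1192 (V = (-894*(2 + 2*1))/3 = (-894*(2 + 2))/3 = (-894*4)/3 = (1/3)*(-3576) = -1192)
1/(o(63) + V) = 1/(63 - 1192) = 1/(-1129) = -1/1129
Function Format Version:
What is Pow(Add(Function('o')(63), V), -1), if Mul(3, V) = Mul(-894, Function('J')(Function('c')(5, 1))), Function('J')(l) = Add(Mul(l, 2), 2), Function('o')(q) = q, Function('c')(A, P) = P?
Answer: Rational(-1, 1129) ≈ -0.00088574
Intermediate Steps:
Function('J')(l) = Add(2, Mul(2, l)) (Function('J')(l) = Add(Mul(2, l), 2) = Add(2, Mul(2, l)))
V = -1192 (V = Mul(Rational(1, 3), Mul(-894, Add(2, Mul(2, 1)))) = Mul(Rational(1, 3), Mul(-894, Add(2, 2))) = Mul(Rational(1, 3), Mul(-894, 4)) = Mul(Rational(1, 3), -3576) = -1192)
Pow(Add(Function('o')(63), V), -1) = Pow(Add(63, -1192), -1) = Pow(-1129, -1) = Rational(-1, 1129)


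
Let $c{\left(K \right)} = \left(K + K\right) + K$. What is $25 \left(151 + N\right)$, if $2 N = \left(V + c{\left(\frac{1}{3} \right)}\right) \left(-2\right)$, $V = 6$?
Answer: $3600$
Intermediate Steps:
$c{\left(K \right)} = 3 K$ ($c{\left(K \right)} = 2 K + K = 3 K$)
$N = -7$ ($N = \frac{\left(6 + \frac{3}{3}\right) \left(-2\right)}{2} = \frac{\left(6 + 3 \cdot \frac{1}{3}\right) \left(-2\right)}{2} = \frac{\left(6 + 1\right) \left(-2\right)}{2} = \frac{7 \left(-2\right)}{2} = \frac{1}{2} \left(-14\right) = -7$)
$25 \left(151 + N\right) = 25 \left(151 - 7\right) = 25 \cdot 144 = 3600$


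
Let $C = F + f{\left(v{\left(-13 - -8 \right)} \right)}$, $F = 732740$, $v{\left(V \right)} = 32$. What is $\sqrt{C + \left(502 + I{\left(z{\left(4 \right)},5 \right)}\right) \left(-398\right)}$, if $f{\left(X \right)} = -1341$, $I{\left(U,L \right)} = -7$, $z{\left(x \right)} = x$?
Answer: $\sqrt{534389} \approx 731.02$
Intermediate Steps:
$C = 731399$ ($C = 732740 - 1341 = 731399$)
$\sqrt{C + \left(502 + I{\left(z{\left(4 \right)},5 \right)}\right) \left(-398\right)} = \sqrt{731399 + \left(502 - 7\right) \left(-398\right)} = \sqrt{731399 + 495 \left(-398\right)} = \sqrt{731399 - 197010} = \sqrt{534389}$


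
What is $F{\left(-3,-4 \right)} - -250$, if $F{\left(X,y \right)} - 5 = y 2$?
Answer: $247$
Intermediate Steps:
$F{\left(X,y \right)} = 5 + 2 y$ ($F{\left(X,y \right)} = 5 + y 2 = 5 + 2 y$)
$F{\left(-3,-4 \right)} - -250 = \left(5 + 2 \left(-4\right)\right) - -250 = \left(5 - 8\right) + 250 = -3 + 250 = 247$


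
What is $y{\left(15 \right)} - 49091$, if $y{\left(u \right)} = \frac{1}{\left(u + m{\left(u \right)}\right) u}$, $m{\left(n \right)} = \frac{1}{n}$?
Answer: $- \frac{11094565}{226} \approx -49091.0$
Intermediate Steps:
$y{\left(u \right)} = \frac{1}{u \left(u + \frac{1}{u}\right)}$ ($y{\left(u \right)} = \frac{1}{\left(u + \frac{1}{u}\right) u} = \frac{1}{u \left(u + \frac{1}{u}\right)}$)
$y{\left(15 \right)} - 49091 = \frac{1}{1 + 15^{2}} - 49091 = \frac{1}{1 + 225} - 49091 = \frac{1}{226} - 49091 = - \frac{11094565}{226}$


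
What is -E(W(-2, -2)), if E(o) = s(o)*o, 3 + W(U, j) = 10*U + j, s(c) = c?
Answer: -625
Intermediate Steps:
W(U, j) = -3 + j + 10*U (W(U, j) = -3 + (10*U + j) = -3 + (j + 10*U) = -3 + j + 10*U)
E(o) = o**2 (E(o) = o*o = o**2)
-E(W(-2, -2)) = -(-3 - 2 + 10*(-2))**2 = -(-3 - 2 - 20)**2 = -1*(-25)**2 = -1*625 = -625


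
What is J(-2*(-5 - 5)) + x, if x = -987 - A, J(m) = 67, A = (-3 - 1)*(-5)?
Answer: -940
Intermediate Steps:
A = 20 (A = -4*(-5) = 20)
x = -1007 (x = -987 - 1*20 = -987 - 20 = -1007)
J(-2*(-5 - 5)) + x = 67 - 1007 = -940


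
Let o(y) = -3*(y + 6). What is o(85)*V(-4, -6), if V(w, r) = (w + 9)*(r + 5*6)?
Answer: -32760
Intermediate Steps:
V(w, r) = (9 + w)*(30 + r) (V(w, r) = (9 + w)*(r + 30) = (9 + w)*(30 + r))
o(y) = -18 - 3*y (o(y) = -3*(6 + y) = -18 - 3*y)
o(85)*V(-4, -6) = (-18 - 3*85)*(270 + 9*(-6) + 30*(-4) - 6*(-4)) = (-18 - 255)*(270 - 54 - 120 + 24) = -273*120 = -32760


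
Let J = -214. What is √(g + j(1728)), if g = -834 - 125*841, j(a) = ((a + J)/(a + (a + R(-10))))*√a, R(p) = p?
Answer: √(-314563556111 + 31303464*√3)/1723 ≈ 325.49*I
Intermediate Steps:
j(a) = √a*(-214 + a)/(-10 + 2*a) (j(a) = ((a - 214)/(a + (a - 10)))*√a = ((-214 + a)/(a + (-10 + a)))*√a = ((-214 + a)/(-10 + 2*a))*√a = √a*(-214 + a)/(-10 + 2*a))
g = -105959 (g = -834 - 105125 = -105959)
√(g + j(1728)) = √(-105959 + √1728*(-214 + 1728)/(2*(-5 + 1728))) = √(-105959 + (½)*(24*√3)*1514/1723) = √(-105959 + (½)*(24*√3)*(1/1723)*1514) = √(-105959 + 18168*√3/1723)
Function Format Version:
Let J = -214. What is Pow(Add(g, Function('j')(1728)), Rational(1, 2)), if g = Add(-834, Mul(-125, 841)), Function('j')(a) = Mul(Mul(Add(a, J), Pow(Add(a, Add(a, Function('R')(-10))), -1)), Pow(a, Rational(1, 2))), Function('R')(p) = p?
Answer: Mul(Rational(1, 1723), Pow(Add(-314563556111, Mul(31303464, Pow(3, Rational(1, 2)))), Rational(1, 2))) ≈ Mul(325.49, I)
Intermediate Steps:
Function('j')(a) = Mul(Pow(a, Rational(1, 2)), Pow(Add(-10, Mul(2, a)), -1), Add(-214, a)) (Function('j')(a) = Mul(Mul(Add(a, -214), Pow(Add(a, Add(a, -10)), -1)), Pow(a, Rational(1, 2))) = Mul(Mul(Add(-214, a), Pow(Add(a, Add(-10, a)), -1)), Pow(a, Rational(1, 2))) = Mul(Mul(Add(-214, a), Pow(Add(-10, Mul(2, a)), -1)), Pow(a, Rational(1, 2))) = Mul(Mul(Pow(Add(-10, Mul(2, a)), -1), Add(-214, a)), Pow(a, Rational(1, 2))) = Mul(Pow(a, Rational(1, 2)), Pow(Add(-10, Mul(2, a)), -1), Add(-214, a)))
g = -105959 (g = Add(-834, -105125) = -105959)
Pow(Add(g, Function('j')(1728)), Rational(1, 2)) = Pow(Add(-105959, Mul(Rational(1, 2), Pow(1728, Rational(1, 2)), Pow(Add(-5, 1728), -1), Add(-214, 1728))), Rational(1, 2)) = Pow(Add(-105959, Mul(Rational(1, 2), Mul(24, Pow(3, Rational(1, 2))), Pow(1723, -1), 1514)), Rational(1, 2)) = Pow(Add(-105959, Mul(Rational(1, 2), Mul(24, Pow(3, Rational(1, 2))), Rational(1, 1723), 1514)), Rational(1, 2)) = Pow(Add(-105959, Mul(Rational(18168, 1723), Pow(3, Rational(1, 2)))), Rational(1, 2))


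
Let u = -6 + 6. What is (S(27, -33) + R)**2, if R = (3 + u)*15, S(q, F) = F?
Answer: 144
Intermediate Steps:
u = 0
R = 45 (R = (3 + 0)*15 = 3*15 = 45)
(S(27, -33) + R)**2 = (-33 + 45)**2 = 12**2 = 144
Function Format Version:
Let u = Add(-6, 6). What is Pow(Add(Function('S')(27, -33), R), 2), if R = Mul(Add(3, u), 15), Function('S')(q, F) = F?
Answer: 144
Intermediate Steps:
u = 0
R = 45 (R = Mul(Add(3, 0), 15) = Mul(3, 15) = 45)
Pow(Add(Function('S')(27, -33), R), 2) = Pow(Add(-33, 45), 2) = Pow(12, 2) = 144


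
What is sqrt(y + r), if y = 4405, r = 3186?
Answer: sqrt(7591) ≈ 87.126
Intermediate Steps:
sqrt(y + r) = sqrt(4405 + 3186) = sqrt(7591)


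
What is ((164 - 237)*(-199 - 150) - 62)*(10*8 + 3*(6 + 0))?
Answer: 2490670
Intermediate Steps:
((164 - 237)*(-199 - 150) - 62)*(10*8 + 3*(6 + 0)) = (-73*(-349) - 62)*(80 + 3*6) = (25477 - 62)*(80 + 18) = 25415*98 = 2490670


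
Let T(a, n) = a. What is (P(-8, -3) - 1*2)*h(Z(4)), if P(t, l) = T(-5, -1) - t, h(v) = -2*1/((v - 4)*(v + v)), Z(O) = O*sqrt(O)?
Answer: -1/32 ≈ -0.031250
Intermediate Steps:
Z(O) = O**(3/2)
h(v) = -1/(v*(-4 + v)) (h(v) = -2*1/(2*v*(-4 + v)) = -1/(v*(-4 + v)))
P(t, l) = -5 - t
(P(-8, -3) - 1*2)*h(Z(4)) = ((-5 - 1*(-8)) - 1*2)*(-1/((4**(3/2))*(-4 + 4**(3/2)))) = ((-5 + 8) - 2)*(-1/(8*(-4 + 8))) = (3 - 2)*(-1*1/8/4) = 1*(-1*1/8*1/4) = 1*(-1/32) = -1/32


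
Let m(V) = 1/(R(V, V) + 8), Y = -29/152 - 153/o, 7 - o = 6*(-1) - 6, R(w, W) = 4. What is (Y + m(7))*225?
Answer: -279075/152 ≈ -1836.0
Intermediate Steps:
o = 19 (o = 7 - (6*(-1) - 6) = 7 - (-6 - 6) = 7 - 1*(-12) = 7 + 12 = 19)
Y = -1253/152 (Y = -29/152 - 153/19 = -1253/152 ≈ -8.2434)
m(V) = 1/12 (m(V) = 1/(4 + 8) = 1/12)
(Y + m(7))*225 = (-1253/152 + 1/12)*225 = -3721/456*225 = -279075/152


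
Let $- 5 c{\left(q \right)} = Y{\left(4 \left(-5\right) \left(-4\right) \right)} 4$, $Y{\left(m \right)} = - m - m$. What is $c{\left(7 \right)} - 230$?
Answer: $-102$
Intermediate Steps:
$Y{\left(m \right)} = - 2 m$
$c{\left(q \right)} = 128$ ($c{\left(q \right)} = - \frac{- 2 \cdot 4 \left(-5\right) \left(-4\right) 4}{5} = - \frac{- 2 \left(\left(-20\right) \left(-4\right)\right) 4}{5} = - \frac{\left(-2\right) 80 \cdot 4}{5} = - \frac{\left(-160\right) 4}{5} = \left(- \frac{1}{5}\right) \left(-640\right) = 128$)
$c{\left(7 \right)} - 230 = 128 - 230 = -102$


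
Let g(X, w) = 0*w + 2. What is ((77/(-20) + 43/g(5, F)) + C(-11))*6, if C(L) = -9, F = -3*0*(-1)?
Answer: 519/10 ≈ 51.900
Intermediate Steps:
F = 0 (F = 0*(-1) = 0)
g(X, w) = 2 (g(X, w) = 0 + 2 = 2)
((77/(-20) + 43/g(5, F)) + C(-11))*6 = ((77/(-20) + 43/2) - 9)*6 = ((77*(-1/20) + 43*(½)) - 9)*6 = ((-77/20 + 43/2) - 9)*6 = (353/20 - 9)*6 = (173/20)*6 = 519/10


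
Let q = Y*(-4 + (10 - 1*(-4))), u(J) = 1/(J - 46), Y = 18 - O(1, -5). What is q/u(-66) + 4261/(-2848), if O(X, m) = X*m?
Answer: -73368741/2848 ≈ -25762.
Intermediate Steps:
Y = 23 (Y = 18 - (-5) = 18 - 1*(-5) = 18 + 5 = 23)
u(J) = 1/(-46 + J)
q = 230 (q = 23*(-4 + (10 - 1*(-4))) = 23*(-4 + (10 + 4)) = 23*(-4 + 14) = 23*10 = 230)
q/u(-66) + 4261/(-2848) = 230/(1/(-46 - 66)) + 4261/(-2848) = 230/(1/(-112)) + 4261*(-1/2848) = 230/(-1/112) - 4261/2848 = 230*(-112) - 4261/2848 = -25760 - 4261/2848 = -73368741/2848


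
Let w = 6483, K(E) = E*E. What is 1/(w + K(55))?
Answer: 1/9508 ≈ 0.00010517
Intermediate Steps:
K(E) = E²
1/(w + K(55)) = 1/(6483 + 55²) = 1/(6483 + 3025) = 1/9508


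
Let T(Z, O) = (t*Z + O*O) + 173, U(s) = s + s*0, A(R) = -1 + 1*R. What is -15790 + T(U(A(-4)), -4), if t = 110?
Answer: -16151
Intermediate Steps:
A(R) = -1 + R
U(s) = s (U(s) = s + 0 = s)
T(Z, O) = 173 + O² + 110*Z (T(Z, O) = (110*Z + O*O) + 173 = (110*Z + O²) + 173 = (O² + 110*Z) + 173 = 173 + O² + 110*Z)
-15790 + T(U(A(-4)), -4) = -15790 + (173 + (-4)² + 110*(-1 - 4)) = -15790 + (173 + 16 + 110*(-5)) = -15790 + (173 + 16 - 550) = -15790 - 361 = -16151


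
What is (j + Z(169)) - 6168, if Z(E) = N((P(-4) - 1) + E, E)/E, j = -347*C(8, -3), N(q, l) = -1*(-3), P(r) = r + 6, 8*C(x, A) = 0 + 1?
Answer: -8397755/1352 ≈ -6211.4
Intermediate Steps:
C(x, A) = 1/8 (C(x, A) = (0 + 1)/8 = (1/8)*1 = 1/8)
P(r) = 6 + r
N(q, l) = 3
j = -347/8 (j = -347*1/8 = -347/8 ≈ -43.375)
Z(E) = 3/E
(j + Z(169)) - 6168 = (-347/8 + 3/169) - 6168 = -58619/1352 - 6168 = -8397755/1352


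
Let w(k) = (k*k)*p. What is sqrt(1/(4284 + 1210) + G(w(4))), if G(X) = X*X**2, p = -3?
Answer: I*sqrt(3338112903818)/5494 ≈ 332.55*I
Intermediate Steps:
w(k) = -3*k**2 (w(k) = (k*k)*(-3) = k**2*(-3) = -3*k**2)
G(X) = X**3
sqrt(1/(4284 + 1210) + G(w(4))) = sqrt(1/(4284 + 1210) + (-3*4**2)**3) = sqrt(1/5494 + (-3*16)**3) = sqrt(1/5494 + (-48)**3) = sqrt(1/5494 - 110592) = sqrt(-607592447/5494) = I*sqrt(3338112903818)/5494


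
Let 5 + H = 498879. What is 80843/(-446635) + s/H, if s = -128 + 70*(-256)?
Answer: -3456524233/15915327785 ≈ -0.21718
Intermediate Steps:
H = 498874 (H = -5 + 498879 = 498874)
s = -18048 (s = -128 - 17920 = -18048)
80843/(-446635) + s/H = 80843/(-446635) - 18048/498874 = 80843*(-1/446635) - 18048*1/498874 = -11549/63805 - 9024/249437 = -3456524233/15915327785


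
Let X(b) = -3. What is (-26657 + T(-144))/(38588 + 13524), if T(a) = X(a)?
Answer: -6665/13028 ≈ -0.51159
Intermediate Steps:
T(a) = -3
(-26657 + T(-144))/(38588 + 13524) = (-26657 - 3)/(38588 + 13524) = -26660/52112 = -26660*1/52112 = -6665/13028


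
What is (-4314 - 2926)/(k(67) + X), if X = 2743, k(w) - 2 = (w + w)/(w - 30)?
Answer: -267880/101699 ≈ -2.6340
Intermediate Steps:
k(w) = 2 + 2*w/(-30 + w) (k(w) = 2 + (w + w)/(w - 30) = 2 + (2*w)/(-30 + w) = 2 + 2*w/(-30 + w))
(-4314 - 2926)/(k(67) + X) = (-4314 - 2926)/(4*(-15 + 67)/(-30 + 67) + 2743) = -7240/(4*52/37 + 2743) = -7240/(4*(1/37)*52 + 2743) = -7240/(208/37 + 2743) = -7240/101699/37 = -7240*37/101699 = -267880/101699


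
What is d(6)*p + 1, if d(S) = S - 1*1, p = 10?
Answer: 51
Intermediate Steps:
d(S) = -1 + S (d(S) = S - 1 = -1 + S)
d(6)*p + 1 = (-1 + 6)*10 + 1 = 5*10 + 1 = 50 + 1 = 51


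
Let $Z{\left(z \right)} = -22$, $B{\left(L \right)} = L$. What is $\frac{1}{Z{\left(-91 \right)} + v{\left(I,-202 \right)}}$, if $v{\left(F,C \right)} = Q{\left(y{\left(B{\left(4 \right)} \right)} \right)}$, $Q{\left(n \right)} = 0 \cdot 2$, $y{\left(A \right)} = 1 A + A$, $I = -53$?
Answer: $- \frac{1}{22} \approx -0.045455$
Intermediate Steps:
$y{\left(A \right)} = 2 A$ ($y{\left(A \right)} = A + A = 2 A$)
$Q{\left(n \right)} = 0$
$v{\left(F,C \right)} = 0$
$\frac{1}{Z{\left(-91 \right)} + v{\left(I,-202 \right)}} = \frac{1}{-22 + 0} = \frac{1}{-22} = - \frac{1}{22}$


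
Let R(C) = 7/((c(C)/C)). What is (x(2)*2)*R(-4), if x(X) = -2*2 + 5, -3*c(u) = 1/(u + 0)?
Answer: -672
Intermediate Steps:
c(u) = -1/(3*u) (c(u) = -1/(3*(u + 0)) = -1/(3*u))
x(X) = 1 (x(X) = -4 + 5 = 1)
R(C) = -21*C² (R(C) = 7/(((-1/(3*C))/C)) = 7/((-1/(3*C²))) = 7*(-3*C²) = -21*C²)
(x(2)*2)*R(-4) = (1*2)*(-21*(-4)²) = 2*(-21*16) = 2*(-336) = -672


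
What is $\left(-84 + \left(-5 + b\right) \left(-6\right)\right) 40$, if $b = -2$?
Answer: $-1680$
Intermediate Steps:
$\left(-84 + \left(-5 + b\right) \left(-6\right)\right) 40 = \left(-84 + \left(-5 - 2\right) \left(-6\right)\right) 40 = \left(-84 - -42\right) 40 = \left(-84 + 42\right) 40 = \left(-42\right) 40 = -1680$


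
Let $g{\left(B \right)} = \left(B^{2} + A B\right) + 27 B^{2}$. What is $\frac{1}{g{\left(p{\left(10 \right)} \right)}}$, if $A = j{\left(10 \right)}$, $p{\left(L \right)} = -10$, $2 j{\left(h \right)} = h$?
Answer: $\frac{1}{2750} \approx 0.00036364$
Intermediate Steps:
$j{\left(h \right)} = \frac{h}{2}$
$A = 5$ ($A = \frac{1}{2} \cdot 10 = 5$)
$g{\left(B \right)} = 5 B + 28 B^{2}$ ($g{\left(B \right)} = \left(B^{2} + 5 B\right) + 27 B^{2} = 5 B + 28 B^{2}$)
$\frac{1}{g{\left(p{\left(10 \right)} \right)}} = \frac{1}{\left(-10\right) \left(5 + 28 \left(-10\right)\right)} = \frac{1}{\left(-10\right) \left(5 - 280\right)} = \frac{1}{\left(-10\right) \left(-275\right)} = \frac{1}{2750}$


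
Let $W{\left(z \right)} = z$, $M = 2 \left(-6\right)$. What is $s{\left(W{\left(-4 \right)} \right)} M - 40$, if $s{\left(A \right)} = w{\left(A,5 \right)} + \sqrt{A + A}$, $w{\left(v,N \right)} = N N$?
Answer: $-340 - 24 i \sqrt{2} \approx -340.0 - 33.941 i$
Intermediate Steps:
$w{\left(v,N \right)} = N^{2}$
$M = -12$
$s{\left(A \right)} = 25 + \sqrt{2} \sqrt{A}$ ($s{\left(A \right)} = 5^{2} + \sqrt{A + A} = 25 + \sqrt{2 A} = 25 + \sqrt{2} \sqrt{A}$)
$s{\left(W{\left(-4 \right)} \right)} M - 40 = \left(25 + \sqrt{2} \sqrt{-4}\right) \left(-12\right) - 40 = \left(25 + \sqrt{2} \cdot 2 i\right) \left(-12\right) - 40 = \left(25 + 2 i \sqrt{2}\right) \left(-12\right) - 40 = \left(-300 - 24 i \sqrt{2}\right) - 40 = -340 - 24 i \sqrt{2}$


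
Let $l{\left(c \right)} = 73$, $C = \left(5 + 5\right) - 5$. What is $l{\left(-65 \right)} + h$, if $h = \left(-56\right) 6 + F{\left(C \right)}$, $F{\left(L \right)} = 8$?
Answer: $-255$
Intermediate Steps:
$C = 5$ ($C = 10 - 5 = 5$)
$h = -328$ ($h = \left(-56\right) 6 + 8 = -336 + 8 = -328$)
$l{\left(-65 \right)} + h = 73 - 328 = -255$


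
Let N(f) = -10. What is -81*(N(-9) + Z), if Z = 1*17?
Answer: -567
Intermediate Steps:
Z = 17
-81*(N(-9) + Z) = -81*(-10 + 17) = -81*7 = -567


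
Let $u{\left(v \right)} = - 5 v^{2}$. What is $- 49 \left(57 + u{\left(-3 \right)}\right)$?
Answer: $-588$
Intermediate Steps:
$- 49 \left(57 + u{\left(-3 \right)}\right) = - 49 \left(57 - 5 \left(-3\right)^{2}\right) = - 49 \left(57 - 45\right) = \left(-49\right) 12 = -588$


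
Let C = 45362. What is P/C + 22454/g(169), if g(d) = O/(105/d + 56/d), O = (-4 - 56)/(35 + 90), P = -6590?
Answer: -1024927678805/22998534 ≈ -44565.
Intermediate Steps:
O = -12/25 (O = -60/125 = -60*1/125 = -12/25 ≈ -0.48000)
g(d) = -12*d/4025 (g(d) = -12/(25*(105/d + 56/d)) = -12*d/161/25 = -12*d/4025)
P/C + 22454/g(169) = -6590/45362 + 22454/((-12/4025*169)) = -6590*1/45362 + 22454/(-2028/4025) = -3295/22681 + 22454*(-4025/2028) = -3295/22681 - 45188675/1014 = -1024927678805/22998534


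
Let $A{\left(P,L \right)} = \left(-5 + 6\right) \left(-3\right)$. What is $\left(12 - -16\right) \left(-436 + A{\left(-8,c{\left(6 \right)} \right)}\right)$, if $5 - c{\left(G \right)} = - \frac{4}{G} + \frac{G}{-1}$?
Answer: $-12292$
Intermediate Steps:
$c{\left(G \right)} = 5 + G + \frac{4}{G}$ ($c{\left(G \right)} = 5 - \left(- \frac{4}{G} + \frac{G}{-1}\right) = 5 - \left(- \frac{4}{G} + G \left(-1\right)\right) = 5 - \left(- \frac{4}{G} - G\right) = 5 - \left(- G - \frac{4}{G}\right) = 5 + \left(G + \frac{4}{G}\right) = 5 + G + \frac{4}{G}$)
$A{\left(P,L \right)} = -3$ ($A{\left(P,L \right)} = 1 \left(-3\right) = -3$)
$\left(12 - -16\right) \left(-436 + A{\left(-8,c{\left(6 \right)} \right)}\right) = \left(12 - -16\right) \left(-436 - 3\right) = \left(12 + 16\right) \left(-439\right) = 28 \left(-439\right) = -12292$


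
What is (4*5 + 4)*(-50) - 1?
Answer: -1201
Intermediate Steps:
(4*5 + 4)*(-50) - 1 = (20 + 4)*(-50) - 1 = 24*(-50) - 1 = -1200 - 1 = -1201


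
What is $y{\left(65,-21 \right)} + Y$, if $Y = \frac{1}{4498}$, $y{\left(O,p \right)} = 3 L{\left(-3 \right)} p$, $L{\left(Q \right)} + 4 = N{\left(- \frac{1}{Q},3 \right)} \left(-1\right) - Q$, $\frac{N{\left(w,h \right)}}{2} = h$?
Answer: $\frac{1983619}{4498} \approx 441.0$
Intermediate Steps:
$N{\left(w,h \right)} = 2 h$
$L{\left(Q \right)} = -10 - Q$ ($L{\left(Q \right)} = -4 - \left(Q - 2 \cdot 3 \left(-1\right)\right) = -4 - \left(6 + Q\right) = -10 - Q$)
$y{\left(O,p \right)} = - 21 p$ ($y{\left(O,p \right)} = 3 \left(-10 - -3\right) p = 3 \left(-10 + 3\right) p = 3 \left(-7\right) p = - 21 p$)
$Y = \frac{1}{4498} \approx 0.00022232$
$y{\left(65,-21 \right)} + Y = \left(-21\right) \left(-21\right) + \frac{1}{4498} = 441 + \frac{1}{4498} = \frac{1983619}{4498}$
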